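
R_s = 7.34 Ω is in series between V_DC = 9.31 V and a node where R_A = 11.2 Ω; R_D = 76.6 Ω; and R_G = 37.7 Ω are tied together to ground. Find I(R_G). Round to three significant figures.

Equivalent of the parallel group: R_p = 7.760 Ω.
V_A = 9.31 × 7.760/15.10 = 4.784 V.
Branch current I = V_A/R_G = 4.784/37.7 = 0.1269 A.

I ≈ 0.127 A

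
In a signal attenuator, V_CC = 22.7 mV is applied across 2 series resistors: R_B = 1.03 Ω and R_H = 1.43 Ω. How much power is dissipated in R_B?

P ≈ 87.7 µW

ΣR = 2.460 Ω → I = 22.7/2.460 = 9.228 mA.
V(R_B) = I·R = 9.504 mV; P = V·I = 9.504 × 9.228 = 87.70 µW.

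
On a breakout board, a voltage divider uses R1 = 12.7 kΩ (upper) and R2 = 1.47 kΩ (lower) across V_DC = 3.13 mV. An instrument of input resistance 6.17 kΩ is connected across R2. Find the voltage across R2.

R2 ‖ R_L = (1.47 × 6.17)/(1.47 + 6.17) = 1.187 kΩ.
Now apply the divider: V_out = 3.13 × 0.08549 = 0.2676 mV.

V_out ≈ 0.268 mV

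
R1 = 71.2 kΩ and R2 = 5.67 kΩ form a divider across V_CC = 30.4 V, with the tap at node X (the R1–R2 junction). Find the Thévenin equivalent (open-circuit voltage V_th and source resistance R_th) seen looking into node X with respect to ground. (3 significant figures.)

V_th ≈ 2.24 V, R_th ≈ 5.25 kΩ

Open-circuit (no load on X): V_th = V_CC · R2/(R1 + R2) = 30.4 × 5.67/(71.20 + 5.67) = 2.242 V.
Looking into X with the source shorted: R_th = R1·R2/(R1+R2) = 71.20 × 5.67/76.87 = 5.252 kΩ.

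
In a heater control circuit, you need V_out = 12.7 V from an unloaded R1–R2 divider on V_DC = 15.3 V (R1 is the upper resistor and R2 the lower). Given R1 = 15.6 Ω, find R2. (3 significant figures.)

Required fraction k = V_out/V_DC = 0.8301.
Rearranging, R2 = R1·k/(1−k) = 15.6 × 4.885 = 76.20 Ω.

R2 ≈ 76.2 Ω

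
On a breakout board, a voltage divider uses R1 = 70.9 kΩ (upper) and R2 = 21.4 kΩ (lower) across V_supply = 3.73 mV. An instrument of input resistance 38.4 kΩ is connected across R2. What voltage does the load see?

V_out ≈ 0.606 mV

R2 ‖ R_L = (21.4 × 38.4)/(21.4 + 38.4) = 13.74 kΩ.
Now apply the divider: V_out = 3.73 × 0.1624 = 0.6056 mV.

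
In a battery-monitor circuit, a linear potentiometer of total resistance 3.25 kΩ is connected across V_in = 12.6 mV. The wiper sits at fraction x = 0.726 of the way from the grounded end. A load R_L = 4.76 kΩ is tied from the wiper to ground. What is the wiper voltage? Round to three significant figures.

The pot divides into 0.8905 kΩ above the wiper and 2.359 kΩ below.
R_L loads the lower segment: effective lower R = 1.578 kΩ.
Loaded-divider output: V_out = 12.6 × 0.6392 = 8.054 mV.
(Unloaded: V_out = x·V_in = 9.15 mV.)

V_out ≈ 8.05 mV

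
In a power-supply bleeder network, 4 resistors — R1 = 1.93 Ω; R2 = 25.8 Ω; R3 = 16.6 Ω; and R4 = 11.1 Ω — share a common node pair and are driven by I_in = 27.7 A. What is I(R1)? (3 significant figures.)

ΣG = 1/1.93 + 1/25.8 + 1/16.6 + 1/11.1 = 0.7072.
Current divider: I(R1) = I_in · G_k/ΣG = 27.7 × (0.5181/0.7072) = 27.7 × 0.7326 = 20.29 A.

I ≈ 20.3 A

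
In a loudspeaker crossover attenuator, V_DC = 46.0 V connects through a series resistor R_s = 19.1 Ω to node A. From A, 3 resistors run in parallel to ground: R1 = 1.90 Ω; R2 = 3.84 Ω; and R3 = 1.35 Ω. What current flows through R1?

I ≈ 0.802 A

Equivalent of the parallel group: R_p = 0.6547 Ω.
V_A by voltage divider: V_A = 46.0 × 0.6547/(19.1 + 0.6547) = 1.524 V.
Branch current I = V_A/R1 = 1.524/1.90 = 0.8023 A.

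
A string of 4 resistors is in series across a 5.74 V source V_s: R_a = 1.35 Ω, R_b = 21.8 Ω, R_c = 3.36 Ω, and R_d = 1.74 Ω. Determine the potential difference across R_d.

V ≈ 0.354 V

Series total: ΣR = 1.35 + 21.8 + 3.36 + 1.74 = 28.25 Ω.
By the voltage-divider rule, V = 5.74 × 1.740/28.25 = 0.3535 V.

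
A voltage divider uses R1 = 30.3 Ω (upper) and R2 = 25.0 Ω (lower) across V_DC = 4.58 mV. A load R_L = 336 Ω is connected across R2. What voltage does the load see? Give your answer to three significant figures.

V_out ≈ 1.99 mV

First combine the lower leg with the load: R2 ‖ R_L = 23.27 Ω.
Then V_out = V_DC · R2'/(R1 + R2') = 4.58 × 23.27/53.57 = 1.989 mV.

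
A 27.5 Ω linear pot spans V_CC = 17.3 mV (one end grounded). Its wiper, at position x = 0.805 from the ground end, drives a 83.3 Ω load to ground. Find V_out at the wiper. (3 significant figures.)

V_out ≈ 13.2 mV

Split the track: R_lower = x·R_p = 22.14 Ω, R_upper = (1−x)·R_p = 5.362 Ω.
Lower segment in parallel with the load: 22.14 ‖ 83.3 = 17.49 Ω.
V_out = 17.3 × 17.49/(5.362 + 17.49) = 13.24 mV.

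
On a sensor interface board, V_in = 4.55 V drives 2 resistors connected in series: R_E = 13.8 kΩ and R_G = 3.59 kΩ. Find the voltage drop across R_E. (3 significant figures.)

ΣR = 13.8 + 3.59 = 17.39 kΩ.
V = V_in · R/ΣR = 4.55 × 0.7936 = 3.611 V.

V ≈ 3.61 V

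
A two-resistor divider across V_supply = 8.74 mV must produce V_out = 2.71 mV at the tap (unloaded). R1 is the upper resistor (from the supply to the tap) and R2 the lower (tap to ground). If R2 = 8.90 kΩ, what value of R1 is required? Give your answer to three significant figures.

R1 ≈ 19.8 kΩ

The divider ratio is R2/(R1+R2) = 2.71/8.74 = 0.3101.
Rearranging, R1 = R2·(1−k)/k = 8.90 × 2.225 = 19.80 kΩ.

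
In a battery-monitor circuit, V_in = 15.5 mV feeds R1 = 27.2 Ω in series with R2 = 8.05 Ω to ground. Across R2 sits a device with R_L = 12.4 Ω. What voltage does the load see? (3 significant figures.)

R2 ‖ R_L = (8.05 × 12.4)/(8.05 + 12.4) = 4.881 Ω.
Voltage divider with the loaded lower leg: V_out = 15.5 × 4.881/(27.2 + 4.881) = 15.5 × 0.1522 = 2.358 mV.

V_out ≈ 2.36 mV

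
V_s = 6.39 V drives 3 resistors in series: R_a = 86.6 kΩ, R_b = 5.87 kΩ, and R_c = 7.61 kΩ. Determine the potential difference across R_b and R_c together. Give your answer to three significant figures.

Total series resistance ΣR = 86.6 + 5.87 + 7.61 = 100.1 kΩ.
R_{R_b..R_c} = 5.87 + 7.61 = 13.48 kΩ.
V = V_s · R/ΣR = 6.39 × 0.1347 = 0.8607 V.

V ≈ 0.861 V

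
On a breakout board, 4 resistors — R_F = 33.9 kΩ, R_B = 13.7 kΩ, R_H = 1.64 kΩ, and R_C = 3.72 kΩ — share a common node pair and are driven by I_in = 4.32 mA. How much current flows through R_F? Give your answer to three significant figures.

Conductances: ΣG = 1/33.9 + 1/13.7 + 1/1.64 + 1/3.72 = 0.9811 (1/kΩ).
R_F takes the fraction G_k/ΣG = 0.02950/0.9811 = 0.03007, so I = 4.32 × 0.03007 = 0.1299 mA.

I ≈ 0.130 mA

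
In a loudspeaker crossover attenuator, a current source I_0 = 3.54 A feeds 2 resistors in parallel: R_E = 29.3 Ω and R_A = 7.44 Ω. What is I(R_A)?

I ≈ 2.82 A

With just two branches, the current splits inversely with resistance.
I(R_A) = 3.54 × 29.3/(29.3 + 7.44) = 3.54 × 0.7975 = 2.823 A.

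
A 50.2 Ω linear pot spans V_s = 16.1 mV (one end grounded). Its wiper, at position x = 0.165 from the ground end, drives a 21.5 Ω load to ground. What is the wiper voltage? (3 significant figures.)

V_out ≈ 2.01 mV

The pot divides into 41.92 Ω above the wiper and 8.283 Ω below.
(x·R_p) ‖ R_L = 5.979 Ω.
Then V_out = V_s · 5.979/(41.92 + 5.979) = 2.010 mV.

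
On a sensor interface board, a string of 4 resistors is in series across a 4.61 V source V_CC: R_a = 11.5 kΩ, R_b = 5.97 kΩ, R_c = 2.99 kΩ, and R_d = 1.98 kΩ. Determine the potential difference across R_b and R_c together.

Total series resistance ΣR = 11.5 + 5.97 + 2.99 + 1.98 = 22.44 kΩ.
R_{R_b..R_c} = 5.97 + 2.99 = 8.960 kΩ.
By the voltage-divider rule, V = 4.61 × 8.960/22.44 = 1.841 V.

V ≈ 1.84 V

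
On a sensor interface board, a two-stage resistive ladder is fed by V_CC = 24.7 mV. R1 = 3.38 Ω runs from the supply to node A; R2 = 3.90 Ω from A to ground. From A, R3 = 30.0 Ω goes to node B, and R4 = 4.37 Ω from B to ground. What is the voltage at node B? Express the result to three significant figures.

V_B ≈ 1.60 mV

The second stage (R3 + R4 = 34.37 Ω) loads node A in parallel with R2.
Effective lower resistance at A: R2 ‖ 34.37 = 3.503 Ω.
So V_A = 24.7 × 0.5089 = 12.57 mV.
V_B = V_A × 0.1271 = 1.598 mV.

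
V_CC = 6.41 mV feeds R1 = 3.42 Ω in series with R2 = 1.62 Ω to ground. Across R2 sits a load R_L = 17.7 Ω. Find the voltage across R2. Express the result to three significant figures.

R2 ‖ R_L = (1.62 × 17.7)/(1.62 + 17.7) = 1.484 Ω.
Then V_out = V_CC · R2'/(R1 + R2') = 6.41 × 1.484/4.904 = 1.940 mV.
(Unloaded it would be 2.06 mV; the load pulls it down.)

V_out ≈ 1.94 mV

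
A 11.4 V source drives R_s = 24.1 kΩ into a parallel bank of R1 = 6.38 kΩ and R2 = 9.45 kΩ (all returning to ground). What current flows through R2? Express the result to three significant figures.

Parallel bank: R_p = 1/(1/6.38 + 1/9.45) = 3.809 kΩ.
Node voltage V_A = V_s · R_p/(R_s + R_p) = 11.4 × 0.1365 = 1.556 V.
I(R2) = V_A / R2 = 1.556/9.45 = 0.1646 mA.
(Equivalently: I_total = 0.4085 mA, then current-divider fraction G_k/ΣG = 0.4030.)

I ≈ 0.165 mA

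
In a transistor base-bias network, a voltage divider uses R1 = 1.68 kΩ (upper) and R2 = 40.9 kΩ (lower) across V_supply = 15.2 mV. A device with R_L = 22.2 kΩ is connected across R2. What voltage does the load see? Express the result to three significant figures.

V_out ≈ 13.6 mV

R2 ‖ R_L = (40.9 × 22.2)/(40.9 + 22.2) = 14.39 kΩ.
Voltage divider with the loaded lower leg: V_out = 15.2 × 14.39/(1.68 + 14.39) = 15.2 × 0.8955 = 13.61 mV.
(Unloaded it would be 14.6 mV; the load pulls it down.)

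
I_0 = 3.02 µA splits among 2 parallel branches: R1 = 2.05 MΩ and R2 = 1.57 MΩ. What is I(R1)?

I ≈ 1.31 µA

For two parallel branches, I_k = I_0 · (other R)/(sum of R).
I(R1) = 3.02 × 1.57/(2.05 + 1.57) = 3.02 × 0.4337 = 1.310 µA.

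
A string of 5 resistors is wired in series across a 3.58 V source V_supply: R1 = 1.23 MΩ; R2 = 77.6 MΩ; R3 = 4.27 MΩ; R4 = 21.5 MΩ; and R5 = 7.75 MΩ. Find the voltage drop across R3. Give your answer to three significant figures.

Total series resistance ΣR = 1.23 + 77.6 + 4.27 + 21.5 + 7.75 = 112.3 MΩ.
V = V_supply · R/ΣR = 3.58 × 0.03801 = 0.1361 V.

V ≈ 0.136 V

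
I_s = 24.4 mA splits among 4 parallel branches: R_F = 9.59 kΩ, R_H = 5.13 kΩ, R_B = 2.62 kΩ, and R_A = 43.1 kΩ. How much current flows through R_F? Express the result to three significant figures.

Conductances: ΣG = 1/9.59 + 1/5.13 + 1/2.62 + 1/43.1 = 0.7041 (1/kΩ).
R_F takes the fraction G_k/ΣG = 0.1043/0.7041 = 0.1481, so I = 24.4 × 0.1481 = 3.614 mA.

I ≈ 3.61 mA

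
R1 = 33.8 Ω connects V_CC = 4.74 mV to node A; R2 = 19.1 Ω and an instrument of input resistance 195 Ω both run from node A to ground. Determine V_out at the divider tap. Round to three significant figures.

The load sits in parallel with R2, giving an effective lower resistance R2' = R2·R_L/(R2+R_L) = 17.40 Ω.
Voltage divider with the loaded lower leg: V_out = 4.74 × 17.40/(33.8 + 17.40) = 4.74 × 0.3398 = 1.611 mV.

V_out ≈ 1.61 mV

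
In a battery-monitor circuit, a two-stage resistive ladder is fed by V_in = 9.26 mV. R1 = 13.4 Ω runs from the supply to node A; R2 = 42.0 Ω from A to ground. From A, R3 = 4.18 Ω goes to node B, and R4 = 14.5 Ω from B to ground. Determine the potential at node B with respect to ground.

V_B ≈ 3.53 mV

Looking into the second stage from A: R3 + R4 = 18.68 Ω appears in parallel with R2.
Effective lower resistance at A: R2 ‖ 18.68 = 12.93 Ω.
So V_A = 9.26 × 0.4911 = 4.547 mV.
Stage 2 is unloaded, so V_B = V_A · R4/(R3+R4) = 4.547 × 14.5/18.68 = 3.530 mV.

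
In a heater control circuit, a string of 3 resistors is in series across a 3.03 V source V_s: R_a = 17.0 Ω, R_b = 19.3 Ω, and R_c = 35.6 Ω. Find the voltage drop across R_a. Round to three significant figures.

V ≈ 0.716 V

Total series resistance ΣR = 17.0 + 19.3 + 35.6 = 71.90 Ω.
By the voltage-divider rule, V = 3.03 × 17.00/71.90 = 0.7164 V.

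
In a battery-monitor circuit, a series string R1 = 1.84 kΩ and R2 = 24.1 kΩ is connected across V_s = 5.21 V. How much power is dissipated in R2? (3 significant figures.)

ΣR = 25.94 kΩ → I = 5.21/25.94 = 0.2008 mA.
P(R2) = I²·R2 = (0.2008)² × 24.1 = 0.9722 mW.

P ≈ 0.972 mW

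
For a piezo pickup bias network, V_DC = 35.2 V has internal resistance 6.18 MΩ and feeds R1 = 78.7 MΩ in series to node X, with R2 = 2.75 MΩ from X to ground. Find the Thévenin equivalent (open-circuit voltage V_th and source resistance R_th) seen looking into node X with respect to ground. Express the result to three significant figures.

V_th ≈ 1.10 V, R_th ≈ 2.66 MΩ

R1' = 6.18 + 78.7 = 84.88 MΩ (source resistance + R1).
V_th is the unloaded tap voltage: V_DC · R2/(R1'+R2) = 35.2 × 0.03138 = 1.105 V.
Looking into X with the source shorted: R_th = R1'·R2/(R1'+R2) = 84.88 × 2.75/87.63 = 2.664 MΩ.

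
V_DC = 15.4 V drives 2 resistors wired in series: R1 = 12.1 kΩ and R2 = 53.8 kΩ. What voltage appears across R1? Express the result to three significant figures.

V ≈ 2.83 V

Series total: ΣR = 12.1 + 53.8 = 65.90 kΩ.
V = V_DC · R/ΣR = 15.4 × 0.1836 = 2.828 V.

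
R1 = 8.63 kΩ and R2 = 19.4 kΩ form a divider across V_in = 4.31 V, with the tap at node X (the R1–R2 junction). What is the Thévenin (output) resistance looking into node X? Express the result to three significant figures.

With V_in suppressed (replaced by a short), R_th = R1 ‖ R2 = (8.630 × 19.4)/(8.630 + 19.4) = 5.973 kΩ.

R_th ≈ 5.97 kΩ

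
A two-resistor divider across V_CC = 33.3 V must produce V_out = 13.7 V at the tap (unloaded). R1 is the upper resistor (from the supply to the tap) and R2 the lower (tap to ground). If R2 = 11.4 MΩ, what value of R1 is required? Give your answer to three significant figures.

R1 ≈ 16.3 MΩ

V_out/V_CC = R2/(R1+R2) = 0.4114.
R1 = R2·(1/k − 1) = 11.4 × 1.431 = 16.31 MΩ.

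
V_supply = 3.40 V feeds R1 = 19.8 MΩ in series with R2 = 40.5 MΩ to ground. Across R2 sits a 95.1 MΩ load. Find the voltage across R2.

V_out ≈ 2.00 V

First combine the lower leg with the load: R2 ‖ R_L = 28.40 MΩ.
Now apply the divider: V_out = 3.40 × 0.5892 = 2.003 V.
(Unloaded it would be 2.28 V; the load pulls it down.)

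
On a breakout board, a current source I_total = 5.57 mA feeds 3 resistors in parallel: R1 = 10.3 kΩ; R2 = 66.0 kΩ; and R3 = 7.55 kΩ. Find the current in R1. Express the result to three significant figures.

Conductances: ΣG = 1/10.3 + 1/66.0 + 1/7.55 = 0.2447 (1/kΩ).
By the current-divider rule, I = I_total · G_k/ΣG = 5.57 × 0.3968 = 2.210 mA.

I ≈ 2.21 mA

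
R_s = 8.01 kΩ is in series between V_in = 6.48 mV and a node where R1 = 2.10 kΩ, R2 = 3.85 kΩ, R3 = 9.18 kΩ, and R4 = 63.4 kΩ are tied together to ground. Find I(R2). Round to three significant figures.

Combine the parallel branches: R_p = (1/2.10 + 1/3.85 + 1/9.18 + 1/63.4)⁻¹ = 1.162 kΩ.
Node voltage V_A = V_in · R_p/(R_s + R_p) = 6.48 × 0.1267 = 0.8209 mV.
Branch current I = V_A/R2 = 0.8209/3.85 = 0.2132 µA.
(Check via current divider: I_total = 0.7065 µA; share G_k/ΣG = 0.3018 → same result.)

I ≈ 0.213 µA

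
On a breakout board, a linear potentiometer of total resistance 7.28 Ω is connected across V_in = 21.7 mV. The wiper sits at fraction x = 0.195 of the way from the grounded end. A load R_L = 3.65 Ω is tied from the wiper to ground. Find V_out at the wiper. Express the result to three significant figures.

The pot divides into 5.860 Ω above the wiper and 1.420 Ω below.
R_L loads the lower segment: effective lower R = 1.022 Ω.
V_out = 21.7 × 1.022/(5.860 + 1.022) = 3.223 mV.
(Unloaded: V_out = x·V_in = 4.23 mV.)

V_out ≈ 3.22 mV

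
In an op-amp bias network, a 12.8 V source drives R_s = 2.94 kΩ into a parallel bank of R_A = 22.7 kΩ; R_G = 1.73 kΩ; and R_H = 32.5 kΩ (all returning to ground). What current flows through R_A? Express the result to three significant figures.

I ≈ 0.193 mA

Parallel bank: R_p = 1/(1/22.7 + 1/1.73 + 1/32.5) = 1.532 kΩ.
V_A = 12.8 × 1.532/4.472 = 4.384 V.
Branch current I = V_A/R_A = 4.384/22.7 = 0.1931 mA.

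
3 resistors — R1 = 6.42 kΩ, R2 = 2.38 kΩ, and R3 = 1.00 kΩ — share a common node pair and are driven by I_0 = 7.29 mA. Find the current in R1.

I ≈ 0.721 mA

ΣG = 1/6.42 + 1/2.38 + 1/1.00 = 1.576.
By the current-divider rule, I = I_0 · G_k/ΣG = 7.29 × 0.09884 = 0.7205 mA.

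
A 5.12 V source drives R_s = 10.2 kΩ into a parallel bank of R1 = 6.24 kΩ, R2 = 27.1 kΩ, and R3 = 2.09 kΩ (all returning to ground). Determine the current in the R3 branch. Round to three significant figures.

Parallel bank: R_p = 1/(1/6.24 + 1/27.1 + 1/2.09) = 1.480 kΩ.
V_A = 5.12 × 1.480/11.68 = 0.6488 V.
I(R3) = V_A / R3 = 0.6488/2.09 = 0.3104 mA.

I ≈ 0.310 mA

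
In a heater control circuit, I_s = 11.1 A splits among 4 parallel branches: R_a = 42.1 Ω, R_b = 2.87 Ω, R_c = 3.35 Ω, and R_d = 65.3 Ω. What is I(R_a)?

I ≈ 0.384 A

ΣG = 1/42.1 + 1/2.87 + 1/3.35 + 1/65.3 = 0.6860.
R_a takes the fraction G_k/ΣG = 0.02375/0.6860 = 0.03462, so I = 11.1 × 0.03462 = 0.3843 A.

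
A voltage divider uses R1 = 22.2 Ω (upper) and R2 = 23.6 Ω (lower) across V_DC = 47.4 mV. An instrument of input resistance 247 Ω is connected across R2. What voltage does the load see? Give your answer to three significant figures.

R2 ‖ R_L = (23.6 × 247)/(23.6 + 247) = 21.54 Ω.
Then V_out = V_DC · R2'/(R1 + R2') = 47.4 × 21.54/43.74 = 23.34 mV.

V_out ≈ 23.3 mV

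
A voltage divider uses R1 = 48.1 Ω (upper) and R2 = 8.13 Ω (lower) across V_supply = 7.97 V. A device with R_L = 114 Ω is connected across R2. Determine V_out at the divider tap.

The load sits in parallel with R2, giving an effective lower resistance R2' = R2·R_L/(R2+R_L) = 7.589 Ω.
Now apply the divider: V_out = 7.97 × 0.1363 = 1.086 V.
(Unloaded it would be 1.15 V; the load pulls it down.)

V_out ≈ 1.09 V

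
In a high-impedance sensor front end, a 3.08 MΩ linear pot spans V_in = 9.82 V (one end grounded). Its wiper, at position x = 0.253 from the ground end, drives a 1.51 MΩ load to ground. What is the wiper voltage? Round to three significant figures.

V_out ≈ 1.79 V

Split the track: R_lower = x·R_p = 0.7792 MΩ, R_upper = (1−x)·R_p = 2.301 MΩ.
R_L loads the lower segment: effective lower R = 0.5140 MΩ.
V_out = 9.82 × 0.5140/(2.301 + 0.5140) = 1.793 V.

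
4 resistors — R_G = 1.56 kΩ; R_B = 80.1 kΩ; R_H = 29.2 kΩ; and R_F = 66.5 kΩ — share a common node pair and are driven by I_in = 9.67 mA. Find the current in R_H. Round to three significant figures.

Total conductance ΣG = 1/1.56 + 1/80.1 + 1/29.2 + 1/66.5 = 0.7028 (units of 1/kΩ).
Current divider: I(R_H) = I_in · G_k/ΣG = 9.67 × (0.03425/0.7028) = 9.67 × 0.04873 = 0.4712 mA.

I ≈ 0.471 mA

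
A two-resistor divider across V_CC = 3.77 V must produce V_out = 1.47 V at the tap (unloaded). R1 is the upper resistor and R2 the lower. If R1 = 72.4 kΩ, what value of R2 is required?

Required fraction k = V_out/V_CC = 0.3899.
Rearranging, R2 = R1·k/(1−k) = 72.4 × 0.6391 = 46.27 kΩ.

R2 ≈ 46.3 kΩ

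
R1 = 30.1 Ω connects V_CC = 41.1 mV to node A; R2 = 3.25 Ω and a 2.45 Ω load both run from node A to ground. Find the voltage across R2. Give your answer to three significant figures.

First combine the lower leg with the load: R2 ‖ R_L = 1.397 Ω.
Voltage divider with the loaded lower leg: V_out = 41.1 × 1.397/(30.1 + 1.397) = 41.1 × 0.04435 = 1.823 mV.
(Unloaded it would be 4.01 mV; the load pulls it down.)

V_out ≈ 1.82 mV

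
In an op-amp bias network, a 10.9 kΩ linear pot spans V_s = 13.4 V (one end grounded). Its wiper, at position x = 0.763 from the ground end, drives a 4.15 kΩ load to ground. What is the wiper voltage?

Split the track: R_lower = x·R_p = 8.317 kΩ, R_upper = (1−x)·R_p = 2.583 kΩ.
(x·R_p) ‖ R_L = 2.769 kΩ.
V_out = 13.4 × 2.769/(2.583 + 2.769) = 6.932 V.

V_out ≈ 6.93 V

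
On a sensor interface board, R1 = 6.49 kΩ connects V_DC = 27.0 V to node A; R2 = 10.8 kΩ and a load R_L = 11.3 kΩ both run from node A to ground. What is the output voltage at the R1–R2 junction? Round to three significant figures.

First combine the lower leg with the load: R2 ‖ R_L = 5.522 kΩ.
Then V_out = V_DC · R2'/(R1 + R2') = 27.0 × 5.522/12.01 = 12.41 V.
(Unloaded it would be 16.9 V; the load pulls it down.)

V_out ≈ 12.4 V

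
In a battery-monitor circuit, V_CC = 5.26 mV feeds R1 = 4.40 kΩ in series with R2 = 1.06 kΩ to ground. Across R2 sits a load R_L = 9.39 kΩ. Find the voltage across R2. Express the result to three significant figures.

The load sits in parallel with R2, giving an effective lower resistance R2' = R2·R_L/(R2+R_L) = 0.9525 kΩ.
Voltage divider with the loaded lower leg: V_out = 5.26 × 0.9525/(4.40 + 0.9525) = 5.26 × 0.1780 = 0.9360 mV.

V_out ≈ 0.936 mV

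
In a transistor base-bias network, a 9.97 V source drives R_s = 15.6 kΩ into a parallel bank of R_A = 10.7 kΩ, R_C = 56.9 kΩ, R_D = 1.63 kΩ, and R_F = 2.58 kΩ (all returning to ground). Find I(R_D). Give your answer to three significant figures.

Parallel bank: R_p = 1/(1/10.7 + 1/56.9 + 1/1.63 + 1/2.58) = 0.8992 kΩ.
Node voltage V_A = V_supply · R_p/(R_s + R_p) = 9.97 × 0.05450 = 0.5433 V.
Branch current I = V_A/R_D = 0.5433/1.63 = 0.3333 mA.

I ≈ 0.333 mA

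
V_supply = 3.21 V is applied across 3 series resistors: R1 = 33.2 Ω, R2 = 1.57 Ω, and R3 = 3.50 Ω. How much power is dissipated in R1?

P ≈ 0.234 W

ΣR = 38.27 Ω → I = 3.21/38.27 = 0.08388 A.
P(R1) = I²·R1 = (0.08388)² × 33.2 = 0.2336 W.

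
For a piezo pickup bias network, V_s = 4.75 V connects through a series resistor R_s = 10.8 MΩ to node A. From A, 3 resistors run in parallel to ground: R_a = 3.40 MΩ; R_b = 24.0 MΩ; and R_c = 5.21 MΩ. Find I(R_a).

I ≈ 0.209 µA

Parallel bank: R_p = 1/(1/3.40 + 1/24.0 + 1/5.21) = 1.895 MΩ.
Node voltage V_A = V_s · R_p/(R_s + R_p) = 4.75 × 0.1493 = 0.7090 V.
I(R_a) = V_A / R_a = 0.7090/3.40 = 0.2085 µA.
(Check via current divider: I_total = 0.3742 µA; share G_k/ΣG = 0.5573 → same result.)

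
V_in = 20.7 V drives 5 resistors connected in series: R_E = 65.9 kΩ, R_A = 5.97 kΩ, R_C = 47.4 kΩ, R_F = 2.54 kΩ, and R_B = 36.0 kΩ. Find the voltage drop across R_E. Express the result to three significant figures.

ΣR = 65.9 + 5.97 + 47.4 + 2.54 + 36.0 = 157.8 kΩ.
By the voltage-divider rule, V = 20.7 × 65.90/157.8 = 8.644 V.

V ≈ 8.64 V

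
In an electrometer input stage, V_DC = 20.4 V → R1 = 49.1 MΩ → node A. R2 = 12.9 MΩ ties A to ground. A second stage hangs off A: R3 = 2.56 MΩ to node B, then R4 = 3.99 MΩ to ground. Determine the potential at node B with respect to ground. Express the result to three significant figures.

The second stage (R3 + R4 = 6.550 MΩ) loads node A in parallel with R2.
Effective lower resistance at A: R2 ‖ 6.550 = 4.344 MΩ.
First divider: V_A = V_DC · 4.344/(49.1 + 4.344) = 1.658 V.
Stage 2 is unloaded, so V_B = V_A · R4/(R3+R4) = 1.658 × 3.99/6.550 = 1.010 V.

V_B ≈ 1.01 V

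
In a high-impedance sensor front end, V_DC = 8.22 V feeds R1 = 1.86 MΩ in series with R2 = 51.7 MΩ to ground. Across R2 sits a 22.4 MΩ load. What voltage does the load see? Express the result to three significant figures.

V_out ≈ 7.35 V

The load sits in parallel with R2, giving an effective lower resistance R2' = R2·R_L/(R2+R_L) = 15.63 MΩ.
Voltage divider with the loaded lower leg: V_out = 8.22 × 15.63/(1.86 + 15.63) = 8.22 × 0.8936 = 7.346 V.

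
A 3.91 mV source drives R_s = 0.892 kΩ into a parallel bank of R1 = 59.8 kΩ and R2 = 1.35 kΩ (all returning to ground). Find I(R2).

Parallel bank: R_p = 1/(1/59.8 + 1/1.35) = 1.320 kΩ.
V_A by voltage divider: V_A = 3.91 × 1.320/(0.892 + 1.320) = 2.333 mV.
Branch current I = V_A/R2 = 2.333/1.35 = 1.728 µA.

I ≈ 1.73 µA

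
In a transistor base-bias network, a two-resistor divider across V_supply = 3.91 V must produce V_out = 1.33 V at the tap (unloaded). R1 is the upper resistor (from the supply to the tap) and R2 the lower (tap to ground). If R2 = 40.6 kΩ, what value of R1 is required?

Required fraction k = V_out/V_supply = 0.3402.
So R1 = R2 · (V_supply/V_out − 1) = 40.6 × (3.91/1.33 − 1) = 40.6 × 1.940 = 78.76 kΩ.

R1 ≈ 78.8 kΩ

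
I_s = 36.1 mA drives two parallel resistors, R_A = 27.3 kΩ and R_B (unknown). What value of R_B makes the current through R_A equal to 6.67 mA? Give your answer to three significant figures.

The fraction through R_A equals R_B/(R_A+R_B).
6.67/36.1 = R_B/(R_A + R_B) → R_B = R_A · (0.1848)/(1 − 0.1848) = 27.3 × 0.2266 = 6.187 kΩ.

R_B ≈ 6.19 kΩ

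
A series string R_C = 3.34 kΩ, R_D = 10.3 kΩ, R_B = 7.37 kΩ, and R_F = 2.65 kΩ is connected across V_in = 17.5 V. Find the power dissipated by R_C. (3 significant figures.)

The common current is I = 17.5/23.66 = 0.7396 mA.
P(R_C) = I²·R_C = (0.7396)² × 3.34 = 1.827 mW.

P ≈ 1.83 mW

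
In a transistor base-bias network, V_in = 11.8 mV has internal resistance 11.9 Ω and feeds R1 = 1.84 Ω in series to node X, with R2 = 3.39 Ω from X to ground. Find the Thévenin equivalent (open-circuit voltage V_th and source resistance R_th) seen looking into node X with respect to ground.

R1' = 11.9 + 1.84 = 13.74 Ω (source resistance + R1).
With X open, the divider is unloaded: V_th = 11.8 × 3.39/17.13 = 2.335 mV.
Looking into X with the source shorted: R_th = R1'·R2/(R1'+R2) = 13.74 × 3.39/17.13 = 2.719 Ω.

V_th ≈ 2.34 mV, R_th ≈ 2.72 Ω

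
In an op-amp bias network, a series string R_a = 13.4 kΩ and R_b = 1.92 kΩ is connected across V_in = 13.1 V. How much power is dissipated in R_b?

P ≈ 1.40 mW

The common current is I = 13.1/15.32 = 0.8551 mA.
P = I²R = 0.7312 × 1.92 = 1.404 mW.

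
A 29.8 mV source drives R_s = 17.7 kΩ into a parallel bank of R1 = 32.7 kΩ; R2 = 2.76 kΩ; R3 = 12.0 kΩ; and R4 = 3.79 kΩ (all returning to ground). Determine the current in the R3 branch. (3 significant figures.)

I ≈ 0.176 µA

Equivalent of the parallel group: R_p = 1.351 kΩ.
V_A = 29.8 × 1.351/19.05 = 2.114 mV.
Branch current I = V_A/R3 = 2.114/12.0 = 0.1761 µA.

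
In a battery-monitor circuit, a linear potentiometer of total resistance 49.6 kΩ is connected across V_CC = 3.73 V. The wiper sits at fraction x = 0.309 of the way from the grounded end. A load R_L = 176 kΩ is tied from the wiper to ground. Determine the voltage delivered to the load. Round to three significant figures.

Lower segment x·R_p = 15.33 kΩ; upper segment (1−x)·R_p = 34.27 kΩ.
R_L loads the lower segment: effective lower R = 14.10 kΩ.
Then V_out = V_CC · 14.10/(34.27 + 14.10) = 1.087 V.
(Unloaded: V_out = x·V_CC = 1.15 V.)

V_out ≈ 1.09 V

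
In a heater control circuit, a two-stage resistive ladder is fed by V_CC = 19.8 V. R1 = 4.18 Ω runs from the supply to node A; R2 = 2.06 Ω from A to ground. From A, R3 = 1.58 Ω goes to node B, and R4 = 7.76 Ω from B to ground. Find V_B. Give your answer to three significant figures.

V_B ≈ 4.73 V

The second stage (R3 + R4 = 9.340 Ω) loads node A in parallel with R2.
R2 ‖ (R3+R4) = 1.688 Ω.
So V_A = 19.8 × 0.2876 = 5.695 V.
Then the unloaded second divider: V_B = V_A × R4/(R3+R4) = 5.695 × 0.8308 = 4.732 V.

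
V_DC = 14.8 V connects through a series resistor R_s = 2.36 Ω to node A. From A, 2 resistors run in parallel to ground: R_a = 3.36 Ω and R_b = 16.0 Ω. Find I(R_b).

I ≈ 0.500 A

Combine the parallel branches: R_p = (1/3.36 + 1/16.0)⁻¹ = 2.777 Ω.
Node voltage V_A = V_DC · R_p/(R_s + R_p) = 14.8 × 0.5406 = 8.001 V.
Branch current I = V_A/R_b = 8.001/16.0 = 0.5000 A.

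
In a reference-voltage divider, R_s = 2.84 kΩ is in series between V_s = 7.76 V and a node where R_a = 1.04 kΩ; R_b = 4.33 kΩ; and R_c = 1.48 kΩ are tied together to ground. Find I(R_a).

I ≈ 1.18 mA

Combine the parallel branches: R_p = (1/1.04 + 1/4.33 + 1/1.48)⁻¹ = 0.5353 kΩ.
Node voltage V_A = V_s · R_p/(R_s + R_p) = 7.76 × 0.1586 = 1.231 V.
I(R_a) = V_A / R_a = 1.231/1.04 = 1.183 mA.
(Check via current divider: I_total = 2.299 mA; share G_k/ΣG = 0.5147 → same result.)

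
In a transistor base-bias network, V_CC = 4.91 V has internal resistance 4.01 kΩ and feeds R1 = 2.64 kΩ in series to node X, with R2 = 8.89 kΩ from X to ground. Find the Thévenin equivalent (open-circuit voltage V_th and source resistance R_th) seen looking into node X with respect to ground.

R1' = 4.01 + 2.64 = 6.650 kΩ (source resistance + R1).
With X open, the divider is unloaded: V_th = 4.91 × 8.89/15.54 = 2.809 V.
Looking into X with the source shorted: R_th = R1'·R2/(R1'+R2) = 6.650 × 8.89/15.54 = 3.804 kΩ.

V_th ≈ 2.81 V, R_th ≈ 3.80 kΩ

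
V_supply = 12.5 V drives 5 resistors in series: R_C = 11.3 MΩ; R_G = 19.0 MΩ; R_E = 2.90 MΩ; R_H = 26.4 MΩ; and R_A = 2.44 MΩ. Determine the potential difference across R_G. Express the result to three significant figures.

Total series resistance ΣR = 11.3 + 19.0 + 2.90 + 26.4 + 2.44 = 62.04 MΩ.
V = V_supply · R/ΣR = 12.5 × 0.3063 = 3.828 V.

V ≈ 3.83 V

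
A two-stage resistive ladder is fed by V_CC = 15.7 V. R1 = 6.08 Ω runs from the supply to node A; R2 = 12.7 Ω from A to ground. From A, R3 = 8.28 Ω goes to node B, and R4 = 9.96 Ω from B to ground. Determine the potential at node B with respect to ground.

Node A sees R2 in parallel with the series input of stage 2, R3 + R4 = 18.24 Ω.
Effective lower resistance at A: R2 ‖ 18.24 = 7.487 Ω.
So V_A = 15.7 × 0.5519 = 8.664 V.
Then the unloaded second divider: V_B = V_A × R4/(R3+R4) = 8.664 × 0.5461 = 4.731 V.

V_B ≈ 4.73 V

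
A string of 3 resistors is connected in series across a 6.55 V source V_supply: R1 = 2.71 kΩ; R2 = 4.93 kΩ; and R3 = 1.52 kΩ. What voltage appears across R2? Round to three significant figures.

V ≈ 3.53 V

Total series resistance ΣR = 2.71 + 4.93 + 1.52 = 9.160 kΩ.
By the voltage-divider rule, V = 6.55 × 4.930/9.160 = 3.525 V.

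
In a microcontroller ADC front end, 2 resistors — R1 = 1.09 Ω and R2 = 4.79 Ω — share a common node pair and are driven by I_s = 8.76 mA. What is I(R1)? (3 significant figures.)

With just two branches, the current splits inversely with resistance.
So I = 8.76 × 4.79/5.880 = 7.136 mA.

I ≈ 7.14 mA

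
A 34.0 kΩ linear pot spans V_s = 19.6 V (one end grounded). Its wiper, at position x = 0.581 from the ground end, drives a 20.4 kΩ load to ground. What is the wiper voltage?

Split the track: R_lower = x·R_p = 19.75 kΩ, R_upper = (1−x)·R_p = 14.25 kΩ.
(x·R_p) ‖ R_L = 10.04 kΩ.
V_out = 19.6 × 10.04/(14.25 + 10.04) = 8.101 V.

V_out ≈ 8.10 V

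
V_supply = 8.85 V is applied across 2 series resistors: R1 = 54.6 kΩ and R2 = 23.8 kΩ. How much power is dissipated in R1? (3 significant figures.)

P ≈ 0.696 mW

Series current I = V_supply/ΣR = 8.85/78.40 = 0.1129 mA.
P = I²R = 0.01274 × 54.6 = 0.6957 mW.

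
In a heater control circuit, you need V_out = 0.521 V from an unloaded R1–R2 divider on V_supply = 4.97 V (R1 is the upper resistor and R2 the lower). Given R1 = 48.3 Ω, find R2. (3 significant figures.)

R2 ≈ 5.66 Ω

V_out/V_supply = R2/(R1+R2) = 0.1048.
So R2 = R1 · V_out/(V_supply − V_out) = 48.3 × 0.521/(4.97 − 0.521) = 48.3 × 0.1171 = 5.656 Ω.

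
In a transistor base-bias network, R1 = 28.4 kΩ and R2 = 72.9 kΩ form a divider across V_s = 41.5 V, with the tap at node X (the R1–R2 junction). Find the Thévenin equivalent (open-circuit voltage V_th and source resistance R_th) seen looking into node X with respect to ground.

V_th is the unloaded tap voltage: V_s · R2/(R1+R2) = 41.5 × 0.7196 = 29.87 V.
Zeroing V_s shorts the top of R1 to ground, so R_th = R1 ‖ R2 = 20.44 kΩ.

V_th ≈ 29.9 V, R_th ≈ 20.4 kΩ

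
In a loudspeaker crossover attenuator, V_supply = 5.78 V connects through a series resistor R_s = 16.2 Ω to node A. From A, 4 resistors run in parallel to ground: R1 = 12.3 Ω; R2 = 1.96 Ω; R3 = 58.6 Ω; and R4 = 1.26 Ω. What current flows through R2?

I ≈ 0.124 A

Equivalent of the parallel group: R_p = 0.7132 Ω.
V_A = 5.78 × 0.7132/16.91 = 0.2437 V.
Branch current I = V_A/R2 = 0.2437/1.96 = 0.1243 A.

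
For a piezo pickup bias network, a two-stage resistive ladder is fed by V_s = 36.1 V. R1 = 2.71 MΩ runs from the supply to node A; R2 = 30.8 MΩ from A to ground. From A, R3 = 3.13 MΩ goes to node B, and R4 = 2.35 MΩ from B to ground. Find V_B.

Node A sees R2 in parallel with the series input of stage 2, R3 + R4 = 5.480 MΩ.
Effective lower resistance at A: R2 ‖ 5.480 = 4.652 MΩ.
So V_A = 36.1 × 0.6319 = 22.81 V.
Then the unloaded second divider: V_B = V_A × R4/(R3+R4) = 22.81 × 0.4288 = 9.782 V.

V_B ≈ 9.78 V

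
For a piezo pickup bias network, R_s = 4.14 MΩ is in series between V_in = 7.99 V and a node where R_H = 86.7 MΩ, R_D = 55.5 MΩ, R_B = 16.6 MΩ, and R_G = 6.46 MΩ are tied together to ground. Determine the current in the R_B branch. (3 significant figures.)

Equivalent of the parallel group: R_p = 4.088 MΩ.
Node voltage V_A = V_in · R_p/(R_s + R_p) = 7.99 × 0.4969 = 3.970 V.
Branch current I = V_A/R_B = 3.970/16.6 = 0.2392 µA.
(Check via current divider: I_total = 0.9710 µA; share G_k/ΣG = 0.2463 → same result.)

I ≈ 0.239 µA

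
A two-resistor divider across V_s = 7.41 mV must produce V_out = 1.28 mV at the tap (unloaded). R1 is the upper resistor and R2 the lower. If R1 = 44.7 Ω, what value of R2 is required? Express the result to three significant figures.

R2 ≈ 9.33 Ω

Required fraction k = V_out/V_s = 0.1727.
R2 = R1 · 0.1727/(1 − 0.1727) = 9.334 Ω.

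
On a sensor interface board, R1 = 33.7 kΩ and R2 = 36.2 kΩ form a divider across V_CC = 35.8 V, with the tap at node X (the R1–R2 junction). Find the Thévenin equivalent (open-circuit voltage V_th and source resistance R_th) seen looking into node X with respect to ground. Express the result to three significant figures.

With X open, the divider is unloaded: V_th = 35.8 × 36.2/69.90 = 18.54 V.
With V_CC suppressed (replaced by a short), R_th = R1 ‖ R2 = (33.70 × 36.2)/(33.70 + 36.2) = 17.45 kΩ.

V_th ≈ 18.5 V, R_th ≈ 17.5 kΩ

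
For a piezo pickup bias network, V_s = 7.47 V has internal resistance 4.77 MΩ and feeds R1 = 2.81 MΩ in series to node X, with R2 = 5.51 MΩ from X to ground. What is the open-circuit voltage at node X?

R1' = 4.77 + 2.81 = 7.580 MΩ (source resistance + R1).
Open-circuit (no load on X): V_th = V_s · R2/(R1' + R2) = 7.47 × 5.51/(7.580 + 5.51) = 3.144 V.

V_th ≈ 3.14 V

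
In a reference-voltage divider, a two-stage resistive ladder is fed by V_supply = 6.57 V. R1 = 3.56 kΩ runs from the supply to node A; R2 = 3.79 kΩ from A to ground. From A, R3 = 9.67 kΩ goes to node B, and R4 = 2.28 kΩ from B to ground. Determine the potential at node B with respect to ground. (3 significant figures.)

V_B ≈ 0.560 V

Node A sees R2 in parallel with the series input of stage 2, R3 + R4 = 11.95 kΩ.
Effective lower resistance at A: R2 ‖ 11.95 = 2.877 kΩ.
V_A = 6.57 × 2.877/(3.56 + 2.877) = 2.937 V.
Then the unloaded second divider: V_B = V_A × R4/(R3+R4) = 2.937 × 0.1908 = 0.5603 V.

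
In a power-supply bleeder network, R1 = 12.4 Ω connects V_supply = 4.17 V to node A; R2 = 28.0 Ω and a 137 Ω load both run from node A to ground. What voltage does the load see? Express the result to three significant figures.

The load sits in parallel with R2, giving an effective lower resistance R2' = R2·R_L/(R2+R_L) = 23.25 Ω.
Voltage divider with the loaded lower leg: V_out = 4.17 × 23.25/(12.4 + 23.25) = 4.17 × 0.6522 = 2.720 V.

V_out ≈ 2.72 V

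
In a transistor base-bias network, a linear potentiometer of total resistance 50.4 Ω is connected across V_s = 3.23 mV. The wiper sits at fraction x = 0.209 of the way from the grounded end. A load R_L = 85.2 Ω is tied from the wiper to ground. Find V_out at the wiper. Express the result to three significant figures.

V_out ≈ 0.615 mV

The pot divides into 39.87 Ω above the wiper and 10.53 Ω below.
Lower segment in parallel with the load: 10.53 ‖ 85.2 = 9.375 Ω.
V_out = 3.23 × 9.375/(39.87 + 9.375) = 0.6149 mV.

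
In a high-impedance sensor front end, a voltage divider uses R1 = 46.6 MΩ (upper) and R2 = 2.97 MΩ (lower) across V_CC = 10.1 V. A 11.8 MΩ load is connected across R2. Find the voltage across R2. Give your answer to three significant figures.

V_out ≈ 0.489 V

The load sits in parallel with R2, giving an effective lower resistance R2' = R2·R_L/(R2+R_L) = 2.373 MΩ.
Then V_out = V_CC · R2'/(R1 + R2') = 10.1 × 2.373/48.97 = 0.4894 V.
(Unloaded it would be 0.605 V; the load pulls it down.)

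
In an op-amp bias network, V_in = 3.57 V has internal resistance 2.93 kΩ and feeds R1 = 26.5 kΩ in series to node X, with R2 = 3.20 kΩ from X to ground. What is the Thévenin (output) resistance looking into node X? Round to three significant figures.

R1' = 2.93 + 26.5 = 29.43 kΩ (source resistance + R1).
With V_in suppressed (replaced by a short), R_th = R1' ‖ R2 = (29.43 × 3.20)/(29.43 + 3.20) = 2.886 kΩ.

R_th ≈ 2.89 kΩ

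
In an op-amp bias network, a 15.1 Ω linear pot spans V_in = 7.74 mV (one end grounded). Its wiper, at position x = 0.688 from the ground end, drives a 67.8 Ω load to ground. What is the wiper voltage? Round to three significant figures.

The pot divides into 4.711 Ω above the wiper and 10.39 Ω below.
R_L loads the lower segment: effective lower R = 9.008 Ω.
Loaded-divider output: V_out = 7.74 × 0.6566 = 5.082 mV.
(Unloaded: V_out = x·V_in = 5.33 mV.)

V_out ≈ 5.08 mV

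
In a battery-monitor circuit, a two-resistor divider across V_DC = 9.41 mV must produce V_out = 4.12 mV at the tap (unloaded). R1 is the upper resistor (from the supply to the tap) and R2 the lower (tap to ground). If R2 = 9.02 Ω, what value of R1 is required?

R1 ≈ 11.6 Ω

V_out/V_DC = R2/(R1+R2) = 0.4378.
Rearranging, R1 = R2·(1−k)/k = 9.02 × 1.284 = 11.58 Ω.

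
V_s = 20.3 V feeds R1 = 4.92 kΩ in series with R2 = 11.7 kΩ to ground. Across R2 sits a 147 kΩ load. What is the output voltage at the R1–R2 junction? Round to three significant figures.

First combine the lower leg with the load: R2 ‖ R_L = 10.84 kΩ.
Then V_out = V_s · R2'/(R1 + R2') = 20.3 × 10.84/15.76 = 13.96 V.

V_out ≈ 14.0 V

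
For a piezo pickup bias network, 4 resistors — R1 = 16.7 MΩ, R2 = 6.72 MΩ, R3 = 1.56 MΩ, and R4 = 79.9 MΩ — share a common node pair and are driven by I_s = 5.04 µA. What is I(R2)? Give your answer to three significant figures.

I ≈ 0.870 µA

ΣG = 1/16.7 + 1/6.72 + 1/1.56 + 1/79.9 = 0.8622.
R2 takes the fraction G_k/ΣG = 0.1488/0.8622 = 0.1726, so I = 5.04 × 0.1726 = 0.8698 µA.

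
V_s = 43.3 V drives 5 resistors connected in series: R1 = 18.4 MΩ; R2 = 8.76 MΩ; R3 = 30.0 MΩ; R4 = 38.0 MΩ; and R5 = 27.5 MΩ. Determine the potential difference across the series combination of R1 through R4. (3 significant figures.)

ΣR = 18.4 + 8.76 + 30.0 + 38.0 + 27.5 = 122.7 MΩ.
R_{R1..R4} = 18.4 + 8.76 + 30.0 + 38.0 = 95.16 MΩ.
By the voltage-divider rule, V = 43.3 × 95.16/122.7 = 33.59 V.

V ≈ 33.6 V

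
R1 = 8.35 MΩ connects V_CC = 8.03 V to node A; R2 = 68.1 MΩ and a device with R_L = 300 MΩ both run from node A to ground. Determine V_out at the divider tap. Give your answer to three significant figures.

R2 ‖ R_L = (68.1 × 300)/(68.1 + 300) = 55.50 MΩ.
Then V_out = V_CC · R2'/(R1 + R2') = 8.03 × 55.50/63.85 = 6.980 V.

V_out ≈ 6.98 V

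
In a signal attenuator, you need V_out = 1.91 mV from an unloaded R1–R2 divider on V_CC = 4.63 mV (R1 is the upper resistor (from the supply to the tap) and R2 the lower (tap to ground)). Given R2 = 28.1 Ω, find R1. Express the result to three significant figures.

R1 ≈ 40.0 Ω

Required fraction k = V_out/V_CC = 0.4125.
So R1 = R2 · (V_CC/V_out − 1) = 28.1 × (4.63/1.91 − 1) = 28.1 × 1.424 = 40.02 Ω.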